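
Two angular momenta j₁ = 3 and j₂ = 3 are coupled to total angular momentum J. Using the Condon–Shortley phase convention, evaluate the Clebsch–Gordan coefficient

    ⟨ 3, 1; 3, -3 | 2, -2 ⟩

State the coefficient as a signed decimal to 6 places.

triangle: 4!×2!×2!/9! = 96/362880
(j±m)!: 4!×2!×0!×6!×0!×4! = 829440
prefactor² = (2J+1)×Δ×N² = 7680/7
  k=0: +1/(0!×4!×2!×0!×0!×2!) = 1/96
Σ = 1/96  ⇒  CG² = 7680/7×1/96² = 5/42
CG = +√(5/42) = +0.345033

+0.345033  (= +√(5/42))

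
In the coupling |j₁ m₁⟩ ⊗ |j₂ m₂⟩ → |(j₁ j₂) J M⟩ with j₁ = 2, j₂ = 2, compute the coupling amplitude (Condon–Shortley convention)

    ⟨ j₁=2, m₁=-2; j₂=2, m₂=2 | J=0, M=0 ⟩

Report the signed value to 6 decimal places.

j₁+j₂−J=4  J+j₁−j₂=0  J−j₁+j₂=0  j₁+j₂+J+1=5
(j₁±m₁, j₂±m₂, J±M) = (0,4,4,0,0,0)
P² = 576/5
sum k=4..4:
  [4] +1/24 = 1/24
S = 1/24
C² = P²·S² = 1/5 ; C = +0.447214

+√(1/5) ≈ +0.447214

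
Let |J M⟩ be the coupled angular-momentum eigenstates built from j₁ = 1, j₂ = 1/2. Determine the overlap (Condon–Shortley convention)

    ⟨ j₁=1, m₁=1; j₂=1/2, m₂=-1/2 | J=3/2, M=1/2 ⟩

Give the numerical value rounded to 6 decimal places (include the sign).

√[4·0!2!1!/4! · 2!0!0!1!2!1!] = √(4/3)
  +(−1)^0/∏(0,0,0,0,2,1)! = 1/2  (running 1/2)
⟨..|..⟩ = √(4/3)·(1/2) = +0.577350

+0.577350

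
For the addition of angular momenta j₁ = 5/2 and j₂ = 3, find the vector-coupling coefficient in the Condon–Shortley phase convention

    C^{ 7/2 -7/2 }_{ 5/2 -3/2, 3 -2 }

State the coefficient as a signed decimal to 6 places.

−√(4/9) = -0.666667

√[8·2!3!4!/10! · 1!4!1!5!0!7!] = √(9216)
  +(−1)^1/∏(1,1,3,0,0,4)! = -1/144  (running -1/144)
⟨..|..⟩ = √(9216)·(-1/144) = -0.666667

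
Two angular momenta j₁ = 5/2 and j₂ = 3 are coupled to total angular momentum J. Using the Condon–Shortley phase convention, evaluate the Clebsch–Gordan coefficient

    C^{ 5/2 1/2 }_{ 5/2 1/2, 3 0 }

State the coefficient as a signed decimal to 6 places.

√[6·3!2!3!/9! · 3!2!3!3!3!2!] = √(216/35)
  +(−1)^0/∏(0,3,2,3,0,0)! = 1/72  (running 1/72)
  +(−1)^1/∏(1,2,1,2,1,1)! = -1/4  (running -17/72)
  +(−1)^2/∏(2,1,0,1,2,2)! = 1/8  (running -1/9)
⟨..|..⟩ = √(216/35)·(-1/9) = -0.276026

−√(8/105) ≈ -0.276026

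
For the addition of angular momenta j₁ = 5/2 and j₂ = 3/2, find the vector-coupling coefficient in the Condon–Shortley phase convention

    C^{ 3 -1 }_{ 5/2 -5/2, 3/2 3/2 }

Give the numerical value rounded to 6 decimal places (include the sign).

√[7·1!4!2!/8! · 0!5!3!0!2!4!] = √(288)
  +(−1)^1/∏(1,0,4,2,0,0)! = -1/48  (running -1/48)
⟨..|..⟩ = √(288)·(-1/48) = -0.353553

-0.353553  (= −√(1/8))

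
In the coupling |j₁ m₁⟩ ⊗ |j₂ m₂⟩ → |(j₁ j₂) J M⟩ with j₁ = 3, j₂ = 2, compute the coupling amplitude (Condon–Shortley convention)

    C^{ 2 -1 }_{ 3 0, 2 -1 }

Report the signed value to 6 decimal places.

-0.534522

j₁+j₂−J=3  J+j₁−j₂=3  J−j₁+j₂=1  j₁+j₂+J+1=8
(j₁±m₁, j₂±m₂, J±M) = (3,3,1,3,1,3)
P² = 81/14
sum k=0..1:
  [0] +1/36 = 1/36
  [1] −1/4 = -1/4
S = -2/9
C² = P²·S² = 2/7 ; C = -0.534522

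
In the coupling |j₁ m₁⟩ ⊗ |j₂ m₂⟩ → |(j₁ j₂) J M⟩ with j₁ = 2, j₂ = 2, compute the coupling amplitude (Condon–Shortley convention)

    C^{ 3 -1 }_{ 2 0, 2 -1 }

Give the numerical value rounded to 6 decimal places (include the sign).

+0.447214

j₁+j₂−J=1  J+j₁−j₂=3  J−j₁+j₂=3  j₁+j₂+J+1=8
(j₁±m₁, j₂±m₂, J±M) = (2,2,1,3,2,4)
P² = 36/5
sum k=0..1:
  [0] +1/4 = 1/4
  [1] −1/12 = -1/12
S = 1/6
C² = P²·S² = 1/5 ; C = +0.447214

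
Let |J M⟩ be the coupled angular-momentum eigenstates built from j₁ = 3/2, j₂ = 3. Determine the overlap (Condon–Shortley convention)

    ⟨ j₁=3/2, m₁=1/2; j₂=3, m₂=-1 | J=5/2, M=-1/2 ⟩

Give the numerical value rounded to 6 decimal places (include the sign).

−√(1/70) ≈ -0.119523

j₁+j₂−J=2  J+j₁−j₂=1  J−j₁+j₂=4  j₁+j₂+J+1=8
(j₁±m₁, j₂±m₂, J±M) = (2,1,2,4,2,3)
P² = 288/35
sum k=0..1:
  [0] +1/8 = 1/8
  [1] −1/6 = -1/6
S = -1/24
C² = P²·S² = 1/70 ; C = -0.119523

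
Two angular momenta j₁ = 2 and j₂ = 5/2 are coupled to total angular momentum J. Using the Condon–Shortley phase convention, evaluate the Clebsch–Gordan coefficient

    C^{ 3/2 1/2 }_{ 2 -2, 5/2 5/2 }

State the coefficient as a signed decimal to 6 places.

j₁+j₂−J=3  J+j₁−j₂=1  J−j₁+j₂=2  j₁+j₂+J+1=7
(j₁±m₁, j₂±m₂, J±M) = (0,4,5,0,2,1)
P² = 384/7
sum k=3..3:
  [3] −1/12 = -1/12
S = -1/12
C² = P²·S² = 8/21 ; C = -0.617213

-0.617213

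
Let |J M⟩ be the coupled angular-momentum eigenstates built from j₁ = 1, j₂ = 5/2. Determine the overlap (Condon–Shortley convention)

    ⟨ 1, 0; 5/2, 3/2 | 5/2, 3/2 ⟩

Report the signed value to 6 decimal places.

j₁+j₂−J=1  J+j₁−j₂=1  J−j₁+j₂=4  j₁+j₂+J+1=7
(j₁±m₁, j₂±m₂, J±M) = (1,1,4,1,4,1)
P² = 576/35
sum k=0..1:
  [0] +1/24 = 1/24
  [1] −1/6 = -1/6
S = -1/8
C² = P²·S² = 9/35 ; C = -0.507093

−√(9/35) ≈ -0.507093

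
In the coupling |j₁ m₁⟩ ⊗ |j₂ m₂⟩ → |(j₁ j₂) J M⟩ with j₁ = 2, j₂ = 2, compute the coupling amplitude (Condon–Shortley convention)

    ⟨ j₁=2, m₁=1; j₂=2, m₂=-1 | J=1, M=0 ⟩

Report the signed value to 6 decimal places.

-0.316228

√[3·3!1!1!/6! · 3!1!1!3!1!1!] = √(9/10)
  +(−1)^0/∏(0,3,1,1,0,0)! = 1/6  (running 1/6)
  +(−1)^1/∏(1,2,0,0,1,1)! = -1/2  (running -1/3)
⟨..|..⟩ = √(9/10)·(-1/3) = -0.316228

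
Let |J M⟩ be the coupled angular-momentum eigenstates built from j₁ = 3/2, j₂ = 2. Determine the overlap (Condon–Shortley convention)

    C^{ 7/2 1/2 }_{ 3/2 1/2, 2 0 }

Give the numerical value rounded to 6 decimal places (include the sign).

+0.717137

j₁+j₂−J=0  J+j₁−j₂=3  J−j₁+j₂=4  j₁+j₂+J+1=8
(j₁±m₁, j₂±m₂, J±M) = (2,1,2,2,4,3)
P² = 1152/35
sum k=0..0:
  [0] +1/8 = 1/8
S = 1/8
C² = P²·S² = 18/35 ; C = +0.717137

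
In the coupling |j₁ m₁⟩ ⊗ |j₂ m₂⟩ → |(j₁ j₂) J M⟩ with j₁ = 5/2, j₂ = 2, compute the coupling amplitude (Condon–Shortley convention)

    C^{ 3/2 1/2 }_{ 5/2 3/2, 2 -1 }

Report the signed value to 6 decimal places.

-0.138013  (= −√(2/105))

√[4·3!2!1!/7! · 4!1!1!3!2!1!] = √(96/35)
  +(−1)^0/∏(0,3,1,1,1,0)! = 1/6  (running 1/6)
  +(−1)^1/∏(1,2,0,0,2,1)! = -1/4  (running -1/12)
⟨..|..⟩ = √(96/35)·(-1/12) = -0.138013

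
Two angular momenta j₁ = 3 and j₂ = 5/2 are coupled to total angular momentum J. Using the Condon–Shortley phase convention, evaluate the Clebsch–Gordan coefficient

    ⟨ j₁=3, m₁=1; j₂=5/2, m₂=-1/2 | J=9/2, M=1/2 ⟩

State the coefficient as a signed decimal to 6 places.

+√(160/693) = +0.480500

j₁+j₂−J=1  J+j₁−j₂=5  J−j₁+j₂=4  j₁+j₂+J+1=11
(j₁±m₁, j₂±m₂, J±M) = (4,2,2,3,5,4)
P² = 92160/77
sum k=0..1:
  [0] +1/48 = 1/48
  [1] −1/144 = -1/144
S = 1/72
C² = P²·S² = 160/693 ; C = +0.480500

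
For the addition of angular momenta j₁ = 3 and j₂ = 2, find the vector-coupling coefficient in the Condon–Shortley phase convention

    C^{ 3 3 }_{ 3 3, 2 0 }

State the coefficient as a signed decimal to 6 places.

j₁+j₂−J=2  J+j₁−j₂=4  J−j₁+j₂=2  j₁+j₂+J+1=9
(j₁±m₁, j₂±m₂, J±M) = (6,0,2,2,6,0)
P² = 3840
sum k=0..0:
  [0] +1/96 = 1/96
S = 1/96
C² = P²·S² = 5/12 ; C = +0.645497

+0.645497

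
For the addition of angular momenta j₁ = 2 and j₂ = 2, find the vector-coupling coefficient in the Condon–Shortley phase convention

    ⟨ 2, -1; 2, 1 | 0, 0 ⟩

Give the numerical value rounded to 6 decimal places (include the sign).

−√(1/5) = -0.447214

√[1·4!0!0!/5! · 1!3!3!1!0!0!] = √(36/5)
  +(−1)^3/∏(3,1,0,0,0,0)! = -1/6  (running -1/6)
⟨..|..⟩ = √(36/5)·(-1/6) = -0.447214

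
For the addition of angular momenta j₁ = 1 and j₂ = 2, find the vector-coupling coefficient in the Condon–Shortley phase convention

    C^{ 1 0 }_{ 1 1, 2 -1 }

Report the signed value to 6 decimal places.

+√(3/10) = +0.547723

triangle: 2!×0!×2!/5! = 4/120
(j±m)!: 2!×0!×1!×3!×1!×1! = 12
prefactor² = (2J+1)×Δ×N² = 6/5
  k=0: +1/(0!×2!×0!×1!×0!×1!) = 1/2
Σ = 1/2  ⇒  CG² = 6/5×1/2² = 3/10
CG = +√(3/10) = +0.547723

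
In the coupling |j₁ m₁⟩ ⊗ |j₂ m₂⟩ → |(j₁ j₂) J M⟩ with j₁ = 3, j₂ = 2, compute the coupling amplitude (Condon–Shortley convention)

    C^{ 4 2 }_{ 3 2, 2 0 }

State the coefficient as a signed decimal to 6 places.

+0.585540  (= +√(12/35))

j₁+j₂−J=1  J+j₁−j₂=5  J−j₁+j₂=3  j₁+j₂+J+1=10
(j₁±m₁, j₂±m₂, J±M) = (5,1,2,2,6,2)
P² = 8640/7
sum k=0..1:
  [0] +1/48 = 1/48
  [1] −1/240 = -1/240
S = 1/60
C² = P²·S² = 12/35 ; C = +0.585540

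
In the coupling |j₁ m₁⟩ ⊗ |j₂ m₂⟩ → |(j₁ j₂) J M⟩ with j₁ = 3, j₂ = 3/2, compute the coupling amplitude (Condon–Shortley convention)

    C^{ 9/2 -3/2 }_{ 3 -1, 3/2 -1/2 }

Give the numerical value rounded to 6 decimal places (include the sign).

+√(15/28) ≈ +0.731925

j₁+j₂−J=0  J+j₁−j₂=6  J−j₁+j₂=3  j₁+j₂+J+1=10
(j₁±m₁, j₂±m₂, J±M) = (2,4,1,2,3,6)
P² = 34560/7
sum k=0..0:
  [0] +1/96 = 1/96
S = 1/96
C² = P²·S² = 15/28 ; C = +0.731925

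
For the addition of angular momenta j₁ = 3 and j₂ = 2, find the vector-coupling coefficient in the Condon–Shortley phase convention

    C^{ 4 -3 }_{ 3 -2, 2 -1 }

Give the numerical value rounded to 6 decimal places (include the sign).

j₁+j₂−J=1  J+j₁−j₂=5  J−j₁+j₂=3  j₁+j₂+J+1=10
(j₁±m₁, j₂±m₂, J±M) = (1,5,1,3,1,7)
P² = 6480
sum k=0..1:
  [0] +1/240 = 1/240
  [1] −1/144 = -1/144
S = -1/360
C² = P²·S² = 1/20 ; C = -0.223607

-0.223607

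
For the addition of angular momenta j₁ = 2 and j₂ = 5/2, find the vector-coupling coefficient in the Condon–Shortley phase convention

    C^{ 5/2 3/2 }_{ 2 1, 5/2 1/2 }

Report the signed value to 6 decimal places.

√[6·2!2!3!/8! · 3!1!3!2!4!1!] = √(216/35)
  +(−1)^0/∏(0,2,1,3,1,0)! = 1/12  (running 1/12)
  +(−1)^1/∏(1,1,0,2,2,1)! = -1/4  (running -1/6)
⟨..|..⟩ = √(216/35)·(-1/6) = -0.414039

−√(6/35) = -0.414039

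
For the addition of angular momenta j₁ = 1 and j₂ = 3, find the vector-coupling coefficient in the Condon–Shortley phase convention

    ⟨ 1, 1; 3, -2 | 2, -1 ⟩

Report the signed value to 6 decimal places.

+0.690066

j₁+j₂−J=2  J+j₁−j₂=0  J−j₁+j₂=4  j₁+j₂+J+1=7
(j₁±m₁, j₂±m₂, J±M) = (2,0,1,5,1,3)
P² = 480/7
sum k=0..0:
  [0] +1/12 = 1/12
S = 1/12
C² = P²·S² = 10/21 ; C = +0.690066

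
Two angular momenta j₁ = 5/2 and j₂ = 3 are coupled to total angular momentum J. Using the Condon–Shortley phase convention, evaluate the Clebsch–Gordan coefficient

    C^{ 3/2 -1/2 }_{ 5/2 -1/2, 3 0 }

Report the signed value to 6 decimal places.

+√(4/35) = +0.338062

triangle: 4!×1!×2!/8! = 48/40320
(j±m)!: 2!×3!×3!×3!×1!×2! = 864
prefactor² = (2J+1)×Δ×N² = 144/35
  k=2: +1/(2!×2!×1!×1!×0!×1!) = 1/4
  k=3: −1/(3!×1!×0!×0!×1!×2!) = -1/12
Σ = 1/6  ⇒  CG² = 144/35×1/6² = 4/35
CG = +√(4/35) = +0.338062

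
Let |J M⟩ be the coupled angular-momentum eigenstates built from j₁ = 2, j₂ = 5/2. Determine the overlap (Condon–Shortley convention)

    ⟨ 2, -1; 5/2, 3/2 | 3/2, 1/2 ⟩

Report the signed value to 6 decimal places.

j₁+j₂−J=3  J+j₁−j₂=1  J−j₁+j₂=2  j₁+j₂+J+1=7
(j₁±m₁, j₂±m₂, J±M) = (1,3,4,1,2,1)
P² = 96/35
sum k=2..3:
  [2] +1/4 = 1/4
  [3] −1/6 = -1/6
S = 1/12
C² = P²·S² = 2/105 ; C = +0.138013

+0.138013  (= +√(2/105))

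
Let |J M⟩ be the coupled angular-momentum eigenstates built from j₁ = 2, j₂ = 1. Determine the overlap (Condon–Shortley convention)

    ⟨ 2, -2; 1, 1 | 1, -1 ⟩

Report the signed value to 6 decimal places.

√[3·2!2!0!/5! · 0!4!2!0!0!2!] = √(48/5)
  +(−1)^2/∏(2,0,2,0,0,0)! = 1/4  (running 1/4)
⟨..|..⟩ = √(48/5)·(1/4) = +0.774597

+0.774597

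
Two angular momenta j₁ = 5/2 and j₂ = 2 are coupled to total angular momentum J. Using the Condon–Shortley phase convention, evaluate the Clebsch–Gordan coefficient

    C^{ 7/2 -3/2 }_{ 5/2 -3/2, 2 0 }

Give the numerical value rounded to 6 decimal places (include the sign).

j₁+j₂−J=1  J+j₁−j₂=4  J−j₁+j₂=3  j₁+j₂+J+1=9
(j₁±m₁, j₂±m₂, J±M) = (1,4,2,2,2,5)
P² = 512/7
sum k=0..1:
  [0] +1/48 = 1/48
  [1] −1/12 = -1/12
S = -1/16
C² = P²·S² = 2/7 ; C = -0.534522

−√(2/7) ≈ -0.534522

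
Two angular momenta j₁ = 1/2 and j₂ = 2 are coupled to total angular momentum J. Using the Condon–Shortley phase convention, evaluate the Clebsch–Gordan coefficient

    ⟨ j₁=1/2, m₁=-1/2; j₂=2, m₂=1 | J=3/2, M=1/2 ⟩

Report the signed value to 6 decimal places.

j₁+j₂−J=1  J+j₁−j₂=0  J−j₁+j₂=3  j₁+j₂+J+1=5
(j₁±m₁, j₂±m₂, J±M) = (0,1,3,1,2,1)
P² = 12/5
sum k=1..1:
  [1] −1/2 = -1/2
S = -1/2
C² = P²·S² = 3/5 ; C = -0.774597

-0.774597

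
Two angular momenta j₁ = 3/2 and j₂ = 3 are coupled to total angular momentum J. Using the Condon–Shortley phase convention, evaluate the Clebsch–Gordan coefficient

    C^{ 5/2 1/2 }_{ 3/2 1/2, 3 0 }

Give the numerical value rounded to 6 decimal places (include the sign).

-0.414039

triangle: 2!*1!*4!/8! = 48/40320
(j±m)!: 2!*1!*3!*3!*3!*2! = 864
prefactor² = (2J+1)*Δ*N² = 216/35
  k=0: +1/(0!*2!*1!*3!*0!*1!) = 1/12
  k=1: −1/(1!*1!*0!*2!*1!*2!) = -1/4
Σ = -1/6  ⇒  CG² = 216/35*(-1/6)² = 6/35
CG = −√(6/35) = -0.414039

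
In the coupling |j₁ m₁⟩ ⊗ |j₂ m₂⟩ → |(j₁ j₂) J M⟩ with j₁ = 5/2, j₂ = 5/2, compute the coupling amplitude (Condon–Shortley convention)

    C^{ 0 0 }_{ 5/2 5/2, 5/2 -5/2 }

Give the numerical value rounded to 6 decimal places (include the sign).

+0.408248

j₁+j₂−J=5  J+j₁−j₂=0  J−j₁+j₂=0  j₁+j₂+J+1=6
(j₁±m₁, j₂±m₂, J±M) = (5,0,0,5,0,0)
P² = 2400
sum k=0..0:
  [0] +1/120 = 1/120
S = 1/120
C² = P²·S² = 1/6 ; C = +0.408248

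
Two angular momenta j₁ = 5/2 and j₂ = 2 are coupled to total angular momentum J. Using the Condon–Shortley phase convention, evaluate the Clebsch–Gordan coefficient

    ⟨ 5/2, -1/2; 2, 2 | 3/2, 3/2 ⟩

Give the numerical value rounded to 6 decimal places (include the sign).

-0.338062

triangle: 3!·2!·1!/7! = 12/5040
(j±m)!: 2!·3!·4!·0!·3!·0! = 1728
prefactor² = (2J+1)·Δ·N² = 576/35
  k=3: −1/(3!·0!·0!·1!·2!·0!) = -1/12
Σ = -1/12  ⇒  CG² = 576/35·(-1/12)² = 4/35
CG = −√(4/35) = -0.338062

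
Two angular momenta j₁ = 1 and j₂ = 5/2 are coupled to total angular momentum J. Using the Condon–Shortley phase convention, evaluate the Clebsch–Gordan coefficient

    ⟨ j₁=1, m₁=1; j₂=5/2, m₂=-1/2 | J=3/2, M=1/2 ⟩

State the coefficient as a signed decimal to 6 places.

triangle: 2!·0!·3!/6! = 12/720
(j±m)!: 2!·0!·2!·3!·2!·1! = 48
prefactor² = (2J+1)·Δ·N² = 16/5
  k=0: +1/(0!·2!·0!·2!·0!·1!) = 1/4
Σ = 1/4  ⇒  CG² = 16/5·1/4² = 1/5
CG = +√(1/5) = +0.447214

+√(1/5) ≈ +0.447214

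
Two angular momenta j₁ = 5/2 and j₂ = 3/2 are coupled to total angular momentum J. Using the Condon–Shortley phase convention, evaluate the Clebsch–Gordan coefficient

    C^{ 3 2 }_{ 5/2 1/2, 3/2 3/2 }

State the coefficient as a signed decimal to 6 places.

triangle: 1!×4!×2!/8! = 48/40320
(j±m)!: 3!×2!×3!×0!×5!×1! = 8640
prefactor² = (2J+1)×Δ×N² = 72
  k=1: −1/(1!×0!×1!×2!×3!×0!) = -1/12
Σ = -1/12  ⇒  CG² = 72×(-1/12)² = 1/2
CG = −√(1/2) = -0.707107

−√(1/2) = -0.707107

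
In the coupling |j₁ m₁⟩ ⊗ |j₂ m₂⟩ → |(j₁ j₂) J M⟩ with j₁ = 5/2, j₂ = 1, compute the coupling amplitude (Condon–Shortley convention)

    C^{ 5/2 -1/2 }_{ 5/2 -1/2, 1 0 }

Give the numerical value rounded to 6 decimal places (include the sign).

triangle: 1!·4!·1!/7! = 24/5040
(j±m)!: 2!·3!·1!·1!·2!·3! = 144
prefactor² = (2J+1)·Δ·N² = 144/35
  k=0: +1/(0!·1!·3!·1!·1!·0!) = 1/6
  k=1: −1/(1!·0!·2!·0!·2!·1!) = -1/4
Σ = -1/12  ⇒  CG² = 144/35·(-1/12)² = 1/35
CG = −√(1/35) = -0.169031

−√(1/35) ≈ -0.169031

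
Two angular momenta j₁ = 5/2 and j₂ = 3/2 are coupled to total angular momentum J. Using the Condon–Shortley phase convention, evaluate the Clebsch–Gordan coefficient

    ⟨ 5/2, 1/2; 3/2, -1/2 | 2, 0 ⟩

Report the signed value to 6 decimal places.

-0.267261

triangle: 2!*3!*1!/7! = 12/5040
(j±m)!: 3!*2!*1!*2!*2!*2! = 96
prefactor² = (2J+1)*Δ*N² = 8/7
  k=0: +1/(0!*2!*2!*1!*1!*0!) = 1/4
  k=1: −1/(1!*1!*1!*0!*2!*1!) = -1/2
Σ = -1/4  ⇒  CG² = 8/7*(-1/4)² = 1/14
CG = −√(1/14) = -0.267261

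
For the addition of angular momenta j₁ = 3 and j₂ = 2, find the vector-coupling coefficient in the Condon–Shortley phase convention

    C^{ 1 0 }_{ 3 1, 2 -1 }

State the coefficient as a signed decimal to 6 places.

triangle: 4!·2!·0!/7! = 48/5040
(j±m)!: 4!·2!·1!·3!·1!·1! = 288
prefactor² = (2J+1)·Δ·N² = 288/35
  k=1: −1/(1!·3!·1!·0!·1!·0!) = -1/6
Σ = -1/6  ⇒  CG² = 288/35·(-1/6)² = 8/35
CG = −√(8/35) = -0.478091

-0.478091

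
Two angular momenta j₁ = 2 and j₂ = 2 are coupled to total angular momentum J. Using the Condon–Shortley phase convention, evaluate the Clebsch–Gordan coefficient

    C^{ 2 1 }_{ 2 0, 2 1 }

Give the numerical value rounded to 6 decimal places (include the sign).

−√(1/14) ≈ -0.267261

triangle: 2!*2!*2!/7! = 8/5040
(j±m)!: 2!*2!*3!*1!*3!*1! = 144
prefactor² = (2J+1)*Δ*N² = 8/7
  k=1: −1/(1!*1!*1!*2!*1!*0!) = -1/2
  k=2: +1/(2!*0!*0!*1!*2!*1!) = 1/4
Σ = -1/4  ⇒  CG² = 8/7*(-1/4)² = 1/14
CG = −√(1/14) = -0.267261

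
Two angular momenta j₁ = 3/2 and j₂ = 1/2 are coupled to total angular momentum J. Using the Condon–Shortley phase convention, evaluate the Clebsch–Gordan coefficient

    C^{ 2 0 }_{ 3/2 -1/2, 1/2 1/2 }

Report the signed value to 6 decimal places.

triangle: 0!×3!×1!/5! = 6/120
(j±m)!: 1!×2!×1!×0!×2!×2! = 8
prefactor² = (2J+1)×Δ×N² = 2
  k=0: +1/(0!×0!×2!×1!×1!×0!) = 1/2
Σ = 1/2  ⇒  CG² = 2×1/2² = 1/2
CG = +√(1/2) = +0.707107

+0.707107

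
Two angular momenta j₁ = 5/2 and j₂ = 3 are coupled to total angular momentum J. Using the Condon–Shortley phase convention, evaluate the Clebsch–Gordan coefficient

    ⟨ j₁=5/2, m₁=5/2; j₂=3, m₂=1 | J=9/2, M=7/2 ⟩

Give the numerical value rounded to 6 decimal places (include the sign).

j₁+j₂−J=1  J+j₁−j₂=4  J−j₁+j₂=5  j₁+j₂+J+1=11
(j₁±m₁, j₂±m₂, J±M) = (5,0,4,2,8,1)
P² = 1843200/11
sum k=0..0:
  [0] +1/576 = 1/576
S = 1/576
C² = P²·S² = 50/99 ; C = +0.710669

+0.710669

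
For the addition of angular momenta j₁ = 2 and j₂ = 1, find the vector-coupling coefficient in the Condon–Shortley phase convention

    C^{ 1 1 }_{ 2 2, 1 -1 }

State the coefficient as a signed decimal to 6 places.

triangle: 2!×2!×0!/5! = 4/120
(j±m)!: 4!×0!×0!×2!×2!×0! = 96
prefactor² = (2J+1)×Δ×N² = 48/5
  k=0: +1/(0!×2!×0!×0!×2!×0!) = 1/4
Σ = 1/4  ⇒  CG² = 48/5×1/4² = 3/5
CG = +√(3/5) = +0.774597

+√(3/5) ≈ +0.774597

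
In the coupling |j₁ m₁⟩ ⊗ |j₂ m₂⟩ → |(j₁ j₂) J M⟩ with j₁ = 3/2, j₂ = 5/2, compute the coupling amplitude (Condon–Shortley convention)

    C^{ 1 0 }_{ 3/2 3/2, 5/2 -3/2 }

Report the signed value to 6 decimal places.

j₁+j₂−J=3  J+j₁−j₂=0  J−j₁+j₂=2  j₁+j₂+J+1=6
(j₁±m₁, j₂±m₂, J±M) = (3,0,1,4,1,1)
P² = 36/5
sum k=0..0:
  [0] +1/6 = 1/6
S = 1/6
C² = P²·S² = 1/5 ; C = +0.447214

+√(1/5) = +0.447214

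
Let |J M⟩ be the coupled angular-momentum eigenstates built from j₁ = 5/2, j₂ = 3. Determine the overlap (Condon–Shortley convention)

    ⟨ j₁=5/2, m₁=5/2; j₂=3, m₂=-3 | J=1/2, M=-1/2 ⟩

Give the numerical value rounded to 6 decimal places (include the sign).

+√(2/7) ≈ +0.534522

√[2·5!0!1!/7! · 5!0!0!6!0!1!] = √(28800/7)
  +(−1)^0/∏(0,5,0,0,0,1)! = 1/120  (running 1/120)
⟨..|..⟩ = √(28800/7)·(1/120) = +0.534522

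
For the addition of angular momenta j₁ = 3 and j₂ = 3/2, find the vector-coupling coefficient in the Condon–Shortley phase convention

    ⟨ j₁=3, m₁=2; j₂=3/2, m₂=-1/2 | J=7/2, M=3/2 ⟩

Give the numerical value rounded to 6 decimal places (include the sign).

j₁+j₂−J=1  J+j₁−j₂=5  J−j₁+j₂=2  j₁+j₂+J+1=9
(j₁±m₁, j₂±m₂, J±M) = (5,1,1,2,5,2)
P² = 6400/21
sum k=0..1:
  [0] +1/24 = 1/24
  [1] −1/240 = -1/240
S = 3/80
C² = P²·S² = 3/7 ; C = +0.654654

+√(3/7) ≈ +0.654654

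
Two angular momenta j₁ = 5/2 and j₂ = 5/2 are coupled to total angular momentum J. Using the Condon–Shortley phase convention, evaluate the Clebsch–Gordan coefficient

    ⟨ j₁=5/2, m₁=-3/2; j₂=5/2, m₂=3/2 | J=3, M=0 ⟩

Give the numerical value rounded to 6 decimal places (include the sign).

+0.521749  (= +√(49/180))

triangle: 2!·3!·3!/9! = 72/362880
(j±m)!: 1!·4!·4!·1!·3!·3! = 20736
prefactor² = (2J+1)·Δ·N² = 144/5
  k=1: −1/(1!·1!·3!·3!·0!·0!) = -1/36
  k=2: +1/(2!·0!·2!·2!·1!·1!) = 1/8
Σ = 7/72  ⇒  CG² = 144/5·7/72² = 49/180
CG = +√(49/180) = +0.521749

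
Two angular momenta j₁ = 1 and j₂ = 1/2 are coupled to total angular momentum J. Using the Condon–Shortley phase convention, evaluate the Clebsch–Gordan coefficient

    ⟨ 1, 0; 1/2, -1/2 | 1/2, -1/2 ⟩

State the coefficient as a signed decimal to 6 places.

√[2·1!1!0!/3! · 1!1!0!1!0!1!] = √(1/3)
  +(−1)^0/∏(0,1,1,0,0,0)! = 1  (running 1)
⟨..|..⟩ = √(1/3)·(1) = +0.577350

+√(1/3) ≈ +0.577350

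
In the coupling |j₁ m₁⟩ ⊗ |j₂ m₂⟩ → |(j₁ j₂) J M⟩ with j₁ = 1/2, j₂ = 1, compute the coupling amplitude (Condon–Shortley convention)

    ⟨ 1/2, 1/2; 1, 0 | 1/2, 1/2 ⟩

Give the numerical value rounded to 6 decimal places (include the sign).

√[2·1!0!1!/3! · 1!0!1!1!1!0!] = √(1/3)
  +(−1)^0/∏(0,1,0,1,0,0)! = 1  (running 1)
⟨..|..⟩ = √(1/3)·(1) = +0.577350

+√(1/3) = +0.577350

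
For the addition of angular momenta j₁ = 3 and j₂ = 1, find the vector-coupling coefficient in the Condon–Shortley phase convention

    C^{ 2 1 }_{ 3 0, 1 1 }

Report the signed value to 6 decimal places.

√[5·2!4!0!/7! · 3!3!2!0!3!1!] = √(144/7)
  +(−1)^2/∏(2,0,1,0,3,0)! = 1/12  (running 1/12)
⟨..|..⟩ = √(144/7)·(1/12) = +0.377964

+√(1/7) = +0.377964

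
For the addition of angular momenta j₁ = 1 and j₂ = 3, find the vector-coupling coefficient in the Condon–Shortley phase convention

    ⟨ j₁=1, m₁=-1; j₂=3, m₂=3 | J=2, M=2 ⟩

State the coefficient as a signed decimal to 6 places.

triangle: 2!*0!*4!/7! = 48/5040
(j±m)!: 0!*2!*6!*0!*4!*0! = 34560
prefactor² = (2J+1)*Δ*N² = 11520/7
  k=2: +1/(2!*0!*0!*4!*0!*0!) = 1/48
Σ = 1/48  ⇒  CG² = 11520/7*1/48² = 5/7
CG = +√(5/7) = +0.845154

+√(5/7) ≈ +0.845154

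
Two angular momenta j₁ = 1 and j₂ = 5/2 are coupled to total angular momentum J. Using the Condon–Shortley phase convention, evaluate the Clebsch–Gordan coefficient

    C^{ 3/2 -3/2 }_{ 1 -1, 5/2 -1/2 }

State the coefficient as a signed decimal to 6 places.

j₁+j₂−J=2  J+j₁−j₂=0  J−j₁+j₂=3  j₁+j₂+J+1=6
(j₁±m₁, j₂±m₂, J±M) = (0,2,2,3,0,3)
P² = 48/5
sum k=2..2:
  [2] +1/12 = 1/12
S = 1/12
C² = P²·S² = 1/15 ; C = +0.258199

+√(1/15) ≈ +0.258199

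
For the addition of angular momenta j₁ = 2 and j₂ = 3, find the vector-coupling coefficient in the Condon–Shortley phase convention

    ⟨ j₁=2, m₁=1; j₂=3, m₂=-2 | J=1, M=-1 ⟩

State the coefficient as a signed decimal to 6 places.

j₁+j₂−J=4  J+j₁−j₂=0  J−j₁+j₂=2  j₁+j₂+J+1=7
(j₁±m₁, j₂±m₂, J±M) = (3,1,1,5,0,2)
P² = 288/7
sum k=1..1:
  [1] −1/12 = -1/12
S = -1/12
C² = P²·S² = 2/7 ; C = -0.534522

-0.534522  (= −√(2/7))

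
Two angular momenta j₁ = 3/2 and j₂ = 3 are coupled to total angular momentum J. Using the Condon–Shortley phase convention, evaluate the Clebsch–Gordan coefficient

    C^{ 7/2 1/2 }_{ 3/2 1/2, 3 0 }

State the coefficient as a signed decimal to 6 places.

√[8·1!2!5!/9! · 2!1!3!3!4!3!] = √(384/7)
  +(−1)^0/∏(0,1,1,3,1,2)! = 1/12  (running 1/12)
  +(−1)^1/∏(1,0,0,2,2,3)! = -1/24  (running 1/24)
⟨..|..⟩ = √(384/7)·(1/24) = +0.308607

+0.308607  (= +√(2/21))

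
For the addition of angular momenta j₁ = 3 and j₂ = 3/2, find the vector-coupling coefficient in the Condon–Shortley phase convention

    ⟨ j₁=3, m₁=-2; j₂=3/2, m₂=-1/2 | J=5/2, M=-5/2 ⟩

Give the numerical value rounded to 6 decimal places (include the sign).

−√(5/14) = -0.597614

triangle: 2!*4!*1!/8! = 48/40320
(j±m)!: 1!*5!*1!*2!*0!*5! = 28800
prefactor² = (2J+1)*Δ*N² = 1440/7
  k=1: −1/(1!*1!*4!*0!*0!*1!) = -1/24
Σ = -1/24  ⇒  CG² = 1440/7*(-1/24)² = 5/14
CG = −√(5/14) = -0.597614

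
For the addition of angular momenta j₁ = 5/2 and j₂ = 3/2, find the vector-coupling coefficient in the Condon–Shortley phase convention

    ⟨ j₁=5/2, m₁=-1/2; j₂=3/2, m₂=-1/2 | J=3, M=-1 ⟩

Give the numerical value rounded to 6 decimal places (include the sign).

j₁+j₂−J=1  J+j₁−j₂=4  J−j₁+j₂=2  j₁+j₂+J+1=8
(j₁±m₁, j₂±m₂, J±M) = (2,3,1,2,2,4)
P² = 48/5
sum k=0..1:
  [0] +1/6 = 1/6
  [1] −1/8 = -1/8
S = 1/24
C² = P²·S² = 1/60 ; C = +0.129099

+√(1/60) = +0.129099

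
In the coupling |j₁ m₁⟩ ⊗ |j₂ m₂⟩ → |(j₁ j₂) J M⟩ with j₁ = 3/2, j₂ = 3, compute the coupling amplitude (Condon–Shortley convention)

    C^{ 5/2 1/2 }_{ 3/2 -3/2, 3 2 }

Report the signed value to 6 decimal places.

+0.654654  (= +√(3/7))

√[6·2!1!4!/8! · 0!3!5!1!3!2!] = √(432/7)
  +(−1)^2/∏(2,0,1,3,0,1)! = 1/12  (running 1/12)
⟨..|..⟩ = √(432/7)·(1/12) = +0.654654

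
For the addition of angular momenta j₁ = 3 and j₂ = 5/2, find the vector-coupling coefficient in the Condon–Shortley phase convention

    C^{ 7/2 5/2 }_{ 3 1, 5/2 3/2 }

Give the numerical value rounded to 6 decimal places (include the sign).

√[8·2!4!3!/10! · 4!2!4!1!6!1!] = √(18432/35)
  +(−1)^1/∏(1,1,1,3,3,0)! = -1/36  (running -1/36)
  +(−1)^2/∏(2,0,0,2,4,1)! = 1/96  (running -5/288)
⟨..|..⟩ = √(18432/35)·(-5/288) = -0.398410

-0.398410  (= −√(10/63))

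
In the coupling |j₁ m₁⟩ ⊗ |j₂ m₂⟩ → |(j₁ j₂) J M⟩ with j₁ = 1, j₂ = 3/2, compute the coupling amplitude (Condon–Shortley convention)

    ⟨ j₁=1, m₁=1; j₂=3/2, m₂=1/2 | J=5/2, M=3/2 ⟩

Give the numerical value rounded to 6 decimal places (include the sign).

j₁+j₂−J=0  J+j₁−j₂=2  J−j₁+j₂=3  j₁+j₂+J+1=6
(j₁±m₁, j₂±m₂, J±M) = (2,0,2,1,4,1)
P² = 48/5
sum k=0..0:
  [0] +1/4 = 1/4
S = 1/4
C² = P²·S² = 3/5 ; C = +0.774597

+0.774597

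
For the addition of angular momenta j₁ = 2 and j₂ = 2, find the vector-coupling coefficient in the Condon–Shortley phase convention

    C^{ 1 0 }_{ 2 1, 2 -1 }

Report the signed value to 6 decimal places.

-0.316228

j₁+j₂−J=3  J+j₁−j₂=1  J−j₁+j₂=1  j₁+j₂+J+1=6
(j₁±m₁, j₂±m₂, J±M) = (3,1,1,3,1,1)
P² = 9/10
sum k=0..1:
  [0] +1/6 = 1/6
  [1] −1/2 = -1/2
S = -1/3
C² = P²·S² = 1/10 ; C = -0.316228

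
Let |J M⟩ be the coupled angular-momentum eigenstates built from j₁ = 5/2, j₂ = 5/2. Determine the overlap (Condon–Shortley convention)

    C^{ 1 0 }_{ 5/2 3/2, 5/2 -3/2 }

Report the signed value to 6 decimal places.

-0.358569  (= −√(9/70))

j₁+j₂−J=4  J+j₁−j₂=1  J−j₁+j₂=1  j₁+j₂+J+1=7
(j₁±m₁, j₂±m₂, J±M) = (4,1,1,4,1,1)
P² = 288/35
sum k=0..1:
  [0] +1/24 = 1/24
  [1] −1/6 = -1/6
S = -1/8
C² = P²·S² = 9/70 ; C = -0.358569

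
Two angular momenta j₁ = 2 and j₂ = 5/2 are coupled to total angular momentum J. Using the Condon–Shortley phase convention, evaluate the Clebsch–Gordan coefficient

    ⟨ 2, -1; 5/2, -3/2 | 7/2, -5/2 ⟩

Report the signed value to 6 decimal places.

+0.125988  (= +√(1/63))

triangle: 1!·3!·4!/9! = 144/362880
(j±m)!: 1!·3!·1!·4!·1!·6! = 103680
prefactor² = (2J+1)·Δ·N² = 2304/7
  k=0: +1/(0!·1!·3!·1!·0!·3!) = 1/36
  k=1: −1/(1!·0!·2!·0!·1!·4!) = -1/48
Σ = 1/144  ⇒  CG² = 2304/7·1/144² = 1/63
CG = +√(1/63) = +0.125988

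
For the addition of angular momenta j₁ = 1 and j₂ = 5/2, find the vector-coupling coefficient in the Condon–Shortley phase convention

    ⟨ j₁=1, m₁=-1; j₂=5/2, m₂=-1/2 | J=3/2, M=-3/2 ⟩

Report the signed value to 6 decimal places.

triangle: 2!·0!·3!/6! = 12/720
(j±m)!: 0!·2!·2!·3!·0!·3! = 144
prefactor² = (2J+1)·Δ·N² = 48/5
  k=2: +1/(2!·0!·0!·0!·0!·3!) = 1/12
Σ = 1/12  ⇒  CG² = 48/5·1/12² = 1/15
CG = +√(1/15) = +0.258199

+√(1/15) ≈ +0.258199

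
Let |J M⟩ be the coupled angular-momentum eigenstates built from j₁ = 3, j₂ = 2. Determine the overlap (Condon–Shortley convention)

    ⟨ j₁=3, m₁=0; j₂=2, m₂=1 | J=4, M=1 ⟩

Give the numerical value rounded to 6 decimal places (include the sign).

−√(3/14) ≈ -0.462910

j₁+j₂−J=1  J+j₁−j₂=5  J−j₁+j₂=3  j₁+j₂+J+1=10
(j₁±m₁, j₂±m₂, J±M) = (3,3,3,1,5,3)
P² = 1944/7
sum k=0..1:
  [0] +1/72 = 1/72
  [1] −1/24 = -1/24
S = -1/36
C² = P²·S² = 3/14 ; C = -0.462910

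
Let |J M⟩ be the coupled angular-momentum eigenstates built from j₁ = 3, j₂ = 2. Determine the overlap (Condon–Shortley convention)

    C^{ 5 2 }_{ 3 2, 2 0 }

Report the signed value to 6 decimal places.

+0.547723  (= +√(3/10))

√[11·0!6!4!/11! · 5!1!2!2!7!3!] = √(69120)
  +(−1)^0/∏(0,0,1,2,5,2)! = 1/480  (running 1/480)
⟨..|..⟩ = √(69120)·(1/480) = +0.547723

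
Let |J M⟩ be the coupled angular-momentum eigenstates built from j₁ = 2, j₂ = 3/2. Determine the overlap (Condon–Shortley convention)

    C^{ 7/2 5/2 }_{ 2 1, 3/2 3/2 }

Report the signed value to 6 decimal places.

+0.755929  (= +√(4/7))

triangle: 0!·4!·3!/8! = 144/40320
(j±m)!: 3!·1!·3!·0!·6!·1! = 25920
prefactor² = (2J+1)·Δ·N² = 5184/7
  k=0: +1/(0!·0!·1!·3!·3!·0!) = 1/36
Σ = 1/36  ⇒  CG² = 5184/7·1/36² = 4/7
CG = +√(4/7) = +0.755929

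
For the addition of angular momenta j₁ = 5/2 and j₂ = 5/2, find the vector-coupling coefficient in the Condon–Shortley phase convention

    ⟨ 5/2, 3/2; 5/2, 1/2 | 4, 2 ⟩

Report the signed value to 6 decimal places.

+0.422577  (= +√(5/28))

triangle: 1!·4!·4!/10! = 576/3628800
(j±m)!: 4!·1!·3!·2!·6!·2! = 414720
prefactor² = (2J+1)·Δ·N² = 20736/35
  k=0: +1/(0!·1!·1!·3!·3!·1!) = 1/36
  k=1: −1/(1!·0!·0!·2!·4!·2!) = -1/96
Σ = 5/288  ⇒  CG² = 20736/35·5/288² = 5/28
CG = +√(5/28) = +0.422577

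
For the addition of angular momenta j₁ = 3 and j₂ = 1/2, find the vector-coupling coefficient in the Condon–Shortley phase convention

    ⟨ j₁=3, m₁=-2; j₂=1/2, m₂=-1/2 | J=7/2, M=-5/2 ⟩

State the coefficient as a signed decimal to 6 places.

+0.925820

j₁+j₂−J=0  J+j₁−j₂=6  J−j₁+j₂=1  j₁+j₂+J+1=8
(j₁±m₁, j₂±m₂, J±M) = (1,5,0,1,1,6)
P² = 86400/7
sum k=0..0:
  [0] +1/120 = 1/120
S = 1/120
C² = P²·S² = 6/7 ; C = +0.925820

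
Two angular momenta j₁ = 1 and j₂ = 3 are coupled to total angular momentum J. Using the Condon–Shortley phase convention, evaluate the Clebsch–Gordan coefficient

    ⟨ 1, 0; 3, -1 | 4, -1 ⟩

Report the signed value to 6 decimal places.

triangle: 0!*2!*6!/9! = 1440/362880
(j±m)!: 1!*1!*2!*4!*3!*5! = 34560
prefactor² = (2J+1)*Δ*N² = 8640/7
  k=0: +1/(0!*0!*1!*2!*1!*4!) = 1/48
Σ = 1/48  ⇒  CG² = 8640/7*1/48² = 15/28
CG = +√(15/28) = +0.731925

+√(15/28) = +0.731925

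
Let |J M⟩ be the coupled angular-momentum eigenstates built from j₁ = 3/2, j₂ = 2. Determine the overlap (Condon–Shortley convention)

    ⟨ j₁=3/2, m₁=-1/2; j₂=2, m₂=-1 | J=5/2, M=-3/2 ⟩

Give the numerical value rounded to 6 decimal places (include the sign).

+0.169031  (= +√(1/35))

j₁+j₂−J=1  J+j₁−j₂=2  J−j₁+j₂=3  j₁+j₂+J+1=7
(j₁±m₁, j₂±m₂, J±M) = (1,2,1,3,1,4)
P² = 144/35
sum k=0..1:
  [0] +1/4 = 1/4
  [1] −1/6 = -1/6
S = 1/12
C² = P²·S² = 1/35 ; C = +0.169031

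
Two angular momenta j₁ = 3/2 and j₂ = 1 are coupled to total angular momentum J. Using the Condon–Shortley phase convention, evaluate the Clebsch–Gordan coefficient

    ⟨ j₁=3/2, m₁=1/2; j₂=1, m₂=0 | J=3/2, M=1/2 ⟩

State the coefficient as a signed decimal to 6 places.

j₁+j₂−J=1  J+j₁−j₂=2  J−j₁+j₂=1  j₁+j₂+J+1=5
(j₁±m₁, j₂±m₂, J±M) = (2,1,1,1,2,1)
P² = 4/15
sum k=0..1:
  [0] +1/1 = 1
  [1] −1/2 = -1/2
S = 1/2
C² = P²·S² = 1/15 ; C = +0.258199

+√(1/15) = +0.258199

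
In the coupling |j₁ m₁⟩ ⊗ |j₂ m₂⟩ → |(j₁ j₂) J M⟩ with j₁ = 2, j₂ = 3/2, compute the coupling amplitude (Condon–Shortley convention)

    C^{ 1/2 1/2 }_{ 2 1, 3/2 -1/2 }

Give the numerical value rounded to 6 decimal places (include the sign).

−√(3/10) ≈ -0.547723

√[2·3!1!0!/5! · 3!1!1!2!1!0!] = √(6/5)
  +(−1)^1/∏(1,2,0,0,1,0)! = -1/2  (running -1/2)
⟨..|..⟩ = √(6/5)·(-1/2) = -0.547723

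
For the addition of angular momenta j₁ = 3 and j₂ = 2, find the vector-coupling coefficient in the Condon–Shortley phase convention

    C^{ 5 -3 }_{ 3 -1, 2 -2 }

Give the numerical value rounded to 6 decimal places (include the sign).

triangle: 0!*6!*4!/11! = 17280/39916800
(j±m)!: 2!*4!*0!*4!*2!*8! = 92897280
prefactor² = (2J+1)*Δ*N² = 442368
  k=0: +1/(0!*0!*4!*0!*2!*4!) = 1/1152
Σ = 1/1152  ⇒  CG² = 442368*1/1152² = 1/3
CG = +√(1/3) = +0.577350

+0.577350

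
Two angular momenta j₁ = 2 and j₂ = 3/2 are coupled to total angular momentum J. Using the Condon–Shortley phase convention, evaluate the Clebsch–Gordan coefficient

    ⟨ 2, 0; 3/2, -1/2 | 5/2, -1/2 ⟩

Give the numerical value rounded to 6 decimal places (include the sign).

+√(3/35) = +0.292770

√[6·1!3!2!/7! · 2!2!1!2!2!3!] = √(48/35)
  +(−1)^0/∏(0,1,2,1,1,1)! = 1/2  (running 1/2)
  +(−1)^1/∏(1,0,1,0,2,2)! = -1/4  (running 1/4)
⟨..|..⟩ = √(48/35)·(1/4) = +0.292770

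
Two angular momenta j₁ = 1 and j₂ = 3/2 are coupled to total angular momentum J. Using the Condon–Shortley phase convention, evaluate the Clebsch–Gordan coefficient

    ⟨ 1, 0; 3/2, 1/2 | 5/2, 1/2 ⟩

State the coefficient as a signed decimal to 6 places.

√[6·0!2!3!/6! · 1!1!2!1!3!2!] = √(12/5)
  +(−1)^0/∏(0,0,1,2,1,1)! = 1/2  (running 1/2)
⟨..|..⟩ = √(12/5)·(1/2) = +0.774597

+0.774597  (= +√(3/5))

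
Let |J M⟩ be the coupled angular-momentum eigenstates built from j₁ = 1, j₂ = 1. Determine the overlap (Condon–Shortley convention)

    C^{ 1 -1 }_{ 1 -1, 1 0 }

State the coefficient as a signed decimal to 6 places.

triangle: 1!*1!*1!/4! = 1/24
(j±m)!: 0!*2!*1!*1!*0!*2! = 4
prefactor² = (2J+1)*Δ*N² = 1/2
  k=1: −1/(1!*0!*1!*0!*0!*1!) = -1
Σ = -1  ⇒  CG² = 1/2*(-1)² = 1/2
CG = −√(1/2) = -0.707107

-0.707107  (= −√(1/2))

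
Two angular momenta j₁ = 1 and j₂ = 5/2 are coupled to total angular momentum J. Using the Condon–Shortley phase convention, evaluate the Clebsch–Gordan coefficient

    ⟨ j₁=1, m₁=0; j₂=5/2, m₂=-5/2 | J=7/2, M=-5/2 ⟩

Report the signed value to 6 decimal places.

√[8·0!2!5!/8! · 1!1!0!5!1!6!] = √(28800/7)
  +(−1)^0/∏(0,0,1,0,1,5)! = 1/120  (running 1/120)
⟨..|..⟩ = √(28800/7)·(1/120) = +0.534522

+0.534522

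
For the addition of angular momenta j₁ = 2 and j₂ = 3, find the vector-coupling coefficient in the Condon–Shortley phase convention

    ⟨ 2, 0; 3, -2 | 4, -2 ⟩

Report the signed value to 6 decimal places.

+√(12/35) = +0.585540

j₁+j₂−J=1  J+j₁−j₂=3  J−j₁+j₂=5  j₁+j₂+J+1=10
(j₁±m₁, j₂±m₂, J±M) = (2,2,1,5,2,6)
P² = 8640/7
sum k=0..1:
  [0] +1/48 = 1/48
  [1] −1/240 = -1/240
S = 1/60
C² = P²·S² = 12/35 ; C = +0.585540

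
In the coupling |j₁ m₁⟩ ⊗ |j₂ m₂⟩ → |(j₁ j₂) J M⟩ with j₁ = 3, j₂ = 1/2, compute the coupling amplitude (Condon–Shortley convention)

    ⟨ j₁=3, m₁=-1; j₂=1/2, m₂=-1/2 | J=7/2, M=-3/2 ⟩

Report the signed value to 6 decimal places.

+0.845154

triangle: 0!×6!×1!/8! = 720/40320
(j±m)!: 2!×4!×0!×1!×2!×5! = 11520
prefactor² = (2J+1)×Δ×N² = 11520/7
  k=0: +1/(0!×0!×4!×0!×2!×1!) = 1/48
Σ = 1/48  ⇒  CG² = 11520/7×1/48² = 5/7
CG = +√(5/7) = +0.845154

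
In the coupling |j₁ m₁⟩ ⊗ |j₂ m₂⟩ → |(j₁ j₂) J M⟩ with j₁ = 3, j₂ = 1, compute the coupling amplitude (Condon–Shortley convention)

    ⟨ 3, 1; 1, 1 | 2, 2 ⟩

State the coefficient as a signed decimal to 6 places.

j₁+j₂−J=2  J+j₁−j₂=4  J−j₁+j₂=0  j₁+j₂+J+1=7
(j₁±m₁, j₂±m₂, J±M) = (4,2,2,0,4,0)
P² = 768/7
sum k=2..2:
  [2] +1/48 = 1/48
S = 1/48
C² = P²·S² = 1/21 ; C = +0.218218

+0.218218  (= +√(1/21))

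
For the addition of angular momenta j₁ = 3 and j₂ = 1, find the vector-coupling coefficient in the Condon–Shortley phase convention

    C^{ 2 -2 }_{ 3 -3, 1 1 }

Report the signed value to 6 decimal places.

√[5·2!4!0!/7! · 0!6!2!0!0!4!] = √(11520/7)
  +(−1)^2/∏(2,0,4,0,0,0)! = 1/48  (running 1/48)
⟨..|..⟩ = √(11520/7)·(1/48) = +0.845154

+0.845154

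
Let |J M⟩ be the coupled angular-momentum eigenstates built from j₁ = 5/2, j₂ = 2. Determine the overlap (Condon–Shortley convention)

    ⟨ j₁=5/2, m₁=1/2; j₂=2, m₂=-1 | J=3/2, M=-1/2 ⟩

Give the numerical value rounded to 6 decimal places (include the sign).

−√(5/21) ≈ -0.487950

triangle: 3!×2!×1!/7! = 12/5040
(j±m)!: 3!×2!×1!×3!×1!×2! = 144
prefactor² = (2J+1)×Δ×N² = 48/35
  k=0: +1/(0!×3!×2!×1!×0!×0!) = 1/12
  k=1: −1/(1!×2!×1!×0!×1!×1!) = -1/2
Σ = -5/12  ⇒  CG² = 48/35×(-5/12)² = 5/21
CG = −√(5/21) = -0.487950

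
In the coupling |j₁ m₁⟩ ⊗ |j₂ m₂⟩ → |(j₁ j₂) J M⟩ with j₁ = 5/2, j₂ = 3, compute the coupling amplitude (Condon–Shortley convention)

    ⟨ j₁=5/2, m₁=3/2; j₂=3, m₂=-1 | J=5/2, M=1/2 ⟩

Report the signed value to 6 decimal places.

-0.169031

triangle: 3!×2!×3!/9! = 72/362880
(j±m)!: 4!×1!×2!×4!×3!×2! = 13824
prefactor² = (2J+1)×Δ×N² = 576/35
  k=0: +1/(0!×3!×1!×2!×1!×1!) = 1/12
  k=1: −1/(1!×2!×0!×1!×2!×2!) = -1/8
Σ = -1/24  ⇒  CG² = 576/35×(-1/24)² = 1/35
CG = −√(1/35) = -0.169031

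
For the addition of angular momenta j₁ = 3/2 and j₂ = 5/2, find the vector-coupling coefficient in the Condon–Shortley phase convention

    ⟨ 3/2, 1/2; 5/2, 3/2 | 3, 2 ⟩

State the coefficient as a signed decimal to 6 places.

−√(1/12) = -0.288675

triangle: 1!*2!*4!/8! = 48/40320
(j±m)!: 2!*1!*4!*1!*5!*1! = 5760
prefactor² = (2J+1)*Δ*N² = 48
  k=0: +1/(0!*1!*1!*4!*1!*0!) = 1/24
  k=1: −1/(1!*0!*0!*3!*2!*1!) = -1/12
Σ = -1/24  ⇒  CG² = 48*(-1/24)² = 1/12
CG = −√(1/12) = -0.288675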